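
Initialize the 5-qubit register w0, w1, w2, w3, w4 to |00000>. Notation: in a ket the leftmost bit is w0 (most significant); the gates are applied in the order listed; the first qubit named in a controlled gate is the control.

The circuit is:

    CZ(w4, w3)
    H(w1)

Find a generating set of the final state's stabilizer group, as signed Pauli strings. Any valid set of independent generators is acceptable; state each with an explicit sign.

One valid set of independent stabilizer generators is +IXIII, +ZIIII, +IIZII, +IIIZI, +IIIIZ (any independent generating set of the same group is equally correct).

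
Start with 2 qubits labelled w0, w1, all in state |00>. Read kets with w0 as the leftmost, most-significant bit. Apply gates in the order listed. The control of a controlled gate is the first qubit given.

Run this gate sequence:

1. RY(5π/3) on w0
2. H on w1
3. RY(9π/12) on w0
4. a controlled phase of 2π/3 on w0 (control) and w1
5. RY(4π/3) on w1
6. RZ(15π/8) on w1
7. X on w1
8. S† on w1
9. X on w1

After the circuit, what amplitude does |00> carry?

|00> carries amplitude -sqrt(6)*I*sqrt(1/2 - sqrt(2)/4)*exp(-15*I*pi/16)/8 - sqrt(2)*I*sqrt(sqrt(2)/4 + 1/2)*exp(-15*I*pi/16)/8 - 3*sqrt(2)*I*sqrt(1/2 - sqrt(2)/4)*exp(-15*I*pi/16)/8 - sqrt(6)*I*sqrt(sqrt(2)/4 + 1/2)*exp(-15*I*pi/16)/8 in the final state.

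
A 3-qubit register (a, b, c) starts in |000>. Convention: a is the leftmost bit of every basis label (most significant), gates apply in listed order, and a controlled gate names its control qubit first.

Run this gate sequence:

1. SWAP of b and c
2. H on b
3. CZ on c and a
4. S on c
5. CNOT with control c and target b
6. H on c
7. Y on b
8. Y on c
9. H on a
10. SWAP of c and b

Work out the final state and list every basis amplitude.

After the circuit, the state carries amplitude -sqrt(2)/4 on |000>, sqrt(2)/4 on |001>, sqrt(2)/4 on |010>, -sqrt(2)/4 on |011>, -sqrt(2)/4 on |100>, sqrt(2)/4 on |101>, sqrt(2)/4 on |110>, -sqrt(2)/4 on |111>.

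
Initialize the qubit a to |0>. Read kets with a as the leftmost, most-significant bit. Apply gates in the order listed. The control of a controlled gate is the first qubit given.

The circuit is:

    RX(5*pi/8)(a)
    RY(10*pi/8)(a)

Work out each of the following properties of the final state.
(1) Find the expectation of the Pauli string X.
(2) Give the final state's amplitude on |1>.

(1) In the final state, X has expectation -2*sqrt(1/2 - sqrt(2)/4)*sqrt(sqrt(2)/4 + 1/2)*cos(5*pi/16)**2 + 2*sqrt(1/2 - sqrt(2)/4)*sqrt(sqrt(2)/4 + 1/2)*sin(5*pi/16)**2.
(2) The final state's coefficient on |1> equals sqrt(sqrt(2)/4 + 1/2)*cos(5*pi/16) + I*sqrt(1/2 - sqrt(2)/4)*sin(5*pi/16).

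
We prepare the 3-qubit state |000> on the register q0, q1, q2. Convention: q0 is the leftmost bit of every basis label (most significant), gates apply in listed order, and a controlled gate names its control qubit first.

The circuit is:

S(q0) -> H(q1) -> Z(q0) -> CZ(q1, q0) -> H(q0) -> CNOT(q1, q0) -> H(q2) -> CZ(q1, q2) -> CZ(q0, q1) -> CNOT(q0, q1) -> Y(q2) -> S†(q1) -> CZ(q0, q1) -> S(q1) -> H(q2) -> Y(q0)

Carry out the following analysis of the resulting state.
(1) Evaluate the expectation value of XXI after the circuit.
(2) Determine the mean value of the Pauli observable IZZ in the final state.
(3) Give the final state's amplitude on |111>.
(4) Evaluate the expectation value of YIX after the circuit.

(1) In the final state, XXI has expectation 1.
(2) In the final state, IZZ has expectation 0.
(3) The final state's coefficient on |111> equals 0.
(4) In the final state, YIX has expectation 0.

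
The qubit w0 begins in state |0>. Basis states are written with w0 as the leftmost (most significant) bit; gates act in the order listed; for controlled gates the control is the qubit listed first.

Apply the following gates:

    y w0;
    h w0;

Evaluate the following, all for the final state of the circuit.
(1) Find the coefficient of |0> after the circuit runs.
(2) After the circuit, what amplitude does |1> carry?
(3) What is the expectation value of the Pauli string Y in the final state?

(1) The final state's coefficient on |0> equals sqrt(2)*I/2.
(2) The final state's coefficient on |1> equals -sqrt(2)*I/2.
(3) The expectation value of Y is 0.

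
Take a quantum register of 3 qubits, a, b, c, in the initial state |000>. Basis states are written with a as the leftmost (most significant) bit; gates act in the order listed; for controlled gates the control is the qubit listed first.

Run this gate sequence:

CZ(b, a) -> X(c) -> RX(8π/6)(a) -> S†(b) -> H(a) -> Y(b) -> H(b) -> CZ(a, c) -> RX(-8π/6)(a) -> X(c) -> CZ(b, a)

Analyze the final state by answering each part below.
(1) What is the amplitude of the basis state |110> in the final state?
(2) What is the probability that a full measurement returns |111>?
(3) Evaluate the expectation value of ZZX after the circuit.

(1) |110> carries amplitude I/4 in the final state.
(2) The probability of measuring |111> is 0.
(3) The observable ZZX averages to 0.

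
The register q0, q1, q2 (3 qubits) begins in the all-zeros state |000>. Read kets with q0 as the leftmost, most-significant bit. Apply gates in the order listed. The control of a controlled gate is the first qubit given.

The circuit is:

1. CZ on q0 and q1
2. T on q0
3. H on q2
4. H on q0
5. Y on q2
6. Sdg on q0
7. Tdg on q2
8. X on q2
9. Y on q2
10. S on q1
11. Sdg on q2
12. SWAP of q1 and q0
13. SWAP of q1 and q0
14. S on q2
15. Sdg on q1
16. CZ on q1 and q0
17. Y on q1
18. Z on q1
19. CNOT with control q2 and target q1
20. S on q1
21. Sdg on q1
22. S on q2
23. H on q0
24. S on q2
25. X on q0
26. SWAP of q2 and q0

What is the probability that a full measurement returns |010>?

The probability of measuring |010> is 1/4. Key observation: gates 10-15 undo each other exactly, leaving only the rest of the circuit to track.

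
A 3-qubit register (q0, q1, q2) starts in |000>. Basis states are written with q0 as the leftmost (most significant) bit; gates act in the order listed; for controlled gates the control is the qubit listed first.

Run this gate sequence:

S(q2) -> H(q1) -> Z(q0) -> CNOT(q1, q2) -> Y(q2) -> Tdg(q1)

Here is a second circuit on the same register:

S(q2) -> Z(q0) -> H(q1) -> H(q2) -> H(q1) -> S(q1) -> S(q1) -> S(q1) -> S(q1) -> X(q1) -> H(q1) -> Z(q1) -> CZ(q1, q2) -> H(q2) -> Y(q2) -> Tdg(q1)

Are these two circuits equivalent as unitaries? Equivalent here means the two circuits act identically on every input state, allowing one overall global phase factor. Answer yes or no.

Yes: on every input state the two circuits agree up to one overall phase factor.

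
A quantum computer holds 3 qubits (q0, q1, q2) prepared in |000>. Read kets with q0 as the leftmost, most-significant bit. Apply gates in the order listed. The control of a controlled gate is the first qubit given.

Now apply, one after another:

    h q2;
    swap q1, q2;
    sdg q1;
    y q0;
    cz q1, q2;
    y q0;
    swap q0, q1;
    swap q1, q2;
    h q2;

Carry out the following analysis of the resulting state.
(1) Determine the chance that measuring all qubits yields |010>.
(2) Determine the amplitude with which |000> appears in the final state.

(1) Outcome |010> occurs with probability 0.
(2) |000> carries amplitude 1/2 in the final state.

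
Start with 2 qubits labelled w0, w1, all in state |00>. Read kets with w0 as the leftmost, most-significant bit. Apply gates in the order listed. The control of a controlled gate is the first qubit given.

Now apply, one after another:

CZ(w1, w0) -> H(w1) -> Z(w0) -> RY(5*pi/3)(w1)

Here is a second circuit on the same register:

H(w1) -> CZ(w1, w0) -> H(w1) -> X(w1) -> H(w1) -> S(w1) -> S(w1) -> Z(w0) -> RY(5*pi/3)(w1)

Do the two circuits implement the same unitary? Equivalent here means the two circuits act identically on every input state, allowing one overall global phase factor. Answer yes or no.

No — the two circuits implement different unitaries, even allowing a global phase.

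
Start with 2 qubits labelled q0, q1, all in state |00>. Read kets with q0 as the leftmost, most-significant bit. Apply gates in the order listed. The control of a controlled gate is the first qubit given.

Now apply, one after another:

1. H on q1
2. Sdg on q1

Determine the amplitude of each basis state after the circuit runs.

The resulting statevector has amplitude sqrt(2)/2 on |00>, -sqrt(2)*I/2 on |01>, 0 on |10>, 0 on |11>.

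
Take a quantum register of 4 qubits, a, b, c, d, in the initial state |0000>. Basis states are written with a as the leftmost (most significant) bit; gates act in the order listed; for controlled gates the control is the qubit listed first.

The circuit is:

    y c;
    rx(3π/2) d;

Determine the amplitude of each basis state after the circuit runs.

After the circuit, the state carries amplitude -sqrt(2)*I/2 on |0010>, sqrt(2)/2 on |0011>, and 0 on every other basis state.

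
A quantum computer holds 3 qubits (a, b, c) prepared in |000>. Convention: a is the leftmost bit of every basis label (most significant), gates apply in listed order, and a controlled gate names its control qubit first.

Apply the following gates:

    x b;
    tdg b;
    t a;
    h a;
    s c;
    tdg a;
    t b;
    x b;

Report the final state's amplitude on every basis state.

After the circuit, the state carries amplitude sqrt(2)/2 on |000>, -sqrt(2)*exp(3*I*pi/4)/2 on |100>, and 0 on every other basis state.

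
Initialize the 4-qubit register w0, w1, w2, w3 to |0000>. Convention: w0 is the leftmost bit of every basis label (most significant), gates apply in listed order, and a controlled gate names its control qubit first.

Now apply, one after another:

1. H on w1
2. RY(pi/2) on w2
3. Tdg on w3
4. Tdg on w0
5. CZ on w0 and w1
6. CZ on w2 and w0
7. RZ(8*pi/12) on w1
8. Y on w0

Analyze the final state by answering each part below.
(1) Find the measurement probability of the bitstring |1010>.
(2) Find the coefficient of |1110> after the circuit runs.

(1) Outcome |1010> occurs with probability 1/4.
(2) The final state's coefficient on |1110> equals exp(5*I*pi/6)/2.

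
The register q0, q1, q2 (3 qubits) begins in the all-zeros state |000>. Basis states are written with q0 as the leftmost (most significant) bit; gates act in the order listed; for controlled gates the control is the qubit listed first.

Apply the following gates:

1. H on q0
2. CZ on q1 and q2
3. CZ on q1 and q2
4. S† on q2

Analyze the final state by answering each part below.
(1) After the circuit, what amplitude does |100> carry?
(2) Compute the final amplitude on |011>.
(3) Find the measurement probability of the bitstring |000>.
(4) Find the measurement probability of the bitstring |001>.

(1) |100> carries amplitude sqrt(2)/2 in the final state. Key observation: gates 2-3 undo each other exactly, leaving only the rest of the circuit to track.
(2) |011> carries amplitude 0 in the final state.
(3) A full measurement returns |000> with probability 1/2.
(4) The probability of measuring |001> is 0.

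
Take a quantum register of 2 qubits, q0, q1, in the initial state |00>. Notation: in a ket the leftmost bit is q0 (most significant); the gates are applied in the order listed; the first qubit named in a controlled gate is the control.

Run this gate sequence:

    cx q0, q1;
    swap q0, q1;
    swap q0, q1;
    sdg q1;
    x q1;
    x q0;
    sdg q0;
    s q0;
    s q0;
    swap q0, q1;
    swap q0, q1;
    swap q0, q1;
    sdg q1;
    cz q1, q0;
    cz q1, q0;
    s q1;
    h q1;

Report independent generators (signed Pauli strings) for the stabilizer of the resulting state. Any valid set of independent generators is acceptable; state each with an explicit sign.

One valid set of independent stabilizer generators is -IX, -ZI (any independent generating set of the same group is equally correct). Key observation: steps 13-16 multiply out to the identity, so the circuit reduces to the remaining gates.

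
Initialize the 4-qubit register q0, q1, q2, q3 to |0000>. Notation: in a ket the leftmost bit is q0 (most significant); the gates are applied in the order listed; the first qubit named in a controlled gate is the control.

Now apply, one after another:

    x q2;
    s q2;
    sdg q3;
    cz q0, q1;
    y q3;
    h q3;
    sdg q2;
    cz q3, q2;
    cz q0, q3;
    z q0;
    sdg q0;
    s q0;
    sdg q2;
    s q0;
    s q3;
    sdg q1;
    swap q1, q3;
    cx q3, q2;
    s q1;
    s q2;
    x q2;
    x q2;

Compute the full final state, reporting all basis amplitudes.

The resulting statevector has amplitude sqrt(2)*I/2 on |0010>, -sqrt(2)*I/2 on |0110>, and 0 on every other basis state. Key observation: the block from step 21 through step 22 cancels to the identity and can be dropped.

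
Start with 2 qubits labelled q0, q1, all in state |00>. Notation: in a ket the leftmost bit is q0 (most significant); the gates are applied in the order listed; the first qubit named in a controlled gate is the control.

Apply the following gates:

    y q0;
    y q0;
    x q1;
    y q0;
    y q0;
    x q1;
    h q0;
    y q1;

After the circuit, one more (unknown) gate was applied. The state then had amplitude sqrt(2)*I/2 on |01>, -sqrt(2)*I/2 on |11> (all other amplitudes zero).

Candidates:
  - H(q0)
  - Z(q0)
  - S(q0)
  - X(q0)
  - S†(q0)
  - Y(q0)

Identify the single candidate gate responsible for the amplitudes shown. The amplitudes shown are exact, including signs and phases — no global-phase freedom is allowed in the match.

The applied gate was Z(q0).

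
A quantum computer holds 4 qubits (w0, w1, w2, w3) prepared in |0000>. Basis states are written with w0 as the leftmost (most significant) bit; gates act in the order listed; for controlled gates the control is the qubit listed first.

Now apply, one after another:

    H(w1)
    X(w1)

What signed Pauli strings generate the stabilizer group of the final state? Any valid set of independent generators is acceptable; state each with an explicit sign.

One valid set of independent stabilizer generators is +IXII, +ZIII, +IIZI, +IIIZ (any independent generating set of the same group is equally correct).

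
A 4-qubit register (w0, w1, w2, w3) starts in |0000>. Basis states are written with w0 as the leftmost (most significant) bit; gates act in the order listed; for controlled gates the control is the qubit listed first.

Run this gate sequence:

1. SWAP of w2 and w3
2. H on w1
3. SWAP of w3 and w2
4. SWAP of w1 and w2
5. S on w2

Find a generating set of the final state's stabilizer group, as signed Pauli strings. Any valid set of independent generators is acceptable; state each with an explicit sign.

The stabilizer group can be generated by +IIYI, +ZIII, +IZII, +IIIZ, among other valid generating sets.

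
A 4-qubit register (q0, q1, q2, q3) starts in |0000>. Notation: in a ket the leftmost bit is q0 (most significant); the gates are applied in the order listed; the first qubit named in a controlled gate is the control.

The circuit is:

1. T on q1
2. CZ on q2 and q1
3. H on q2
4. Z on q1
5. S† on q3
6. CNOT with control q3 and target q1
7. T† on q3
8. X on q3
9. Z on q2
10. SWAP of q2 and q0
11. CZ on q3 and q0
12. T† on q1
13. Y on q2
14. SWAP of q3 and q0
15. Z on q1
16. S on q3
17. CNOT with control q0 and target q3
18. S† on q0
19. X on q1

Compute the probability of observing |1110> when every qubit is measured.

The probability of measuring |1110> is 1/2.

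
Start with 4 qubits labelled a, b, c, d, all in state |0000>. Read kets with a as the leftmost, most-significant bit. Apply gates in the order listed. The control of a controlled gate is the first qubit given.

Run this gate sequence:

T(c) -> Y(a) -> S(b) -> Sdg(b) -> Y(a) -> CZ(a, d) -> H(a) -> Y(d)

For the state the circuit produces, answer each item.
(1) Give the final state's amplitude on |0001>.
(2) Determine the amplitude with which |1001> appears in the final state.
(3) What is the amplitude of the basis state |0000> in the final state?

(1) The final state's coefficient on |0001> equals sqrt(2)*I/2. Key observation: steps 2-5 multiply out to the identity, so the circuit reduces to the remaining gates.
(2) |1001> carries amplitude sqrt(2)*I/2 in the final state.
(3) The amplitude on |0000> is 0.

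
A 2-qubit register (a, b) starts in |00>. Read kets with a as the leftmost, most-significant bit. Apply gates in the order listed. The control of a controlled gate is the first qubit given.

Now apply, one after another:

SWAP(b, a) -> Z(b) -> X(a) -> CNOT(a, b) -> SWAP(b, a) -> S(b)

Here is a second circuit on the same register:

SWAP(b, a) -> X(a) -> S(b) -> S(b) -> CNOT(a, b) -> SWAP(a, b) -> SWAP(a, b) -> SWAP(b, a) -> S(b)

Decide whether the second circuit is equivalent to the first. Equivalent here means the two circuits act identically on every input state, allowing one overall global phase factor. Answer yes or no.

Yes: on every input state the two circuits agree up to one overall phase factor.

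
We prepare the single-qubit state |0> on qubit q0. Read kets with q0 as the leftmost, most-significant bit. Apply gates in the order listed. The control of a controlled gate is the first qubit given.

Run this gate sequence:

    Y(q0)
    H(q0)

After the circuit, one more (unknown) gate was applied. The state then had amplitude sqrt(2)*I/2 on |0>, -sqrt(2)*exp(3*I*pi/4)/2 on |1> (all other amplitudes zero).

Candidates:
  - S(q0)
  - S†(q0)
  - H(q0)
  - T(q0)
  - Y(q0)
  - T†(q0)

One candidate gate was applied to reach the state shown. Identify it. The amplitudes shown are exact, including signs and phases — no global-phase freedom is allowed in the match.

It was T(q0) that produced the state shown.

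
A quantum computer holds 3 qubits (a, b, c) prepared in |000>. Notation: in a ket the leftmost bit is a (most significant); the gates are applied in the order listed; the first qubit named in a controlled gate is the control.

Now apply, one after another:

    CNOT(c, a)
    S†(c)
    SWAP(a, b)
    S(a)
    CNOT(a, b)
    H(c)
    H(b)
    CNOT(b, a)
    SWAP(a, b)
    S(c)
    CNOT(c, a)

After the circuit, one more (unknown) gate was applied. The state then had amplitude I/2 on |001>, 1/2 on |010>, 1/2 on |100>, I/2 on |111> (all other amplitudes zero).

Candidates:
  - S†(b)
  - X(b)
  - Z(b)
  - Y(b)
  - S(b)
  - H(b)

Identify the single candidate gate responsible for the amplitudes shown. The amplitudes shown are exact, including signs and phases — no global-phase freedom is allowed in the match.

The applied gate was X(b).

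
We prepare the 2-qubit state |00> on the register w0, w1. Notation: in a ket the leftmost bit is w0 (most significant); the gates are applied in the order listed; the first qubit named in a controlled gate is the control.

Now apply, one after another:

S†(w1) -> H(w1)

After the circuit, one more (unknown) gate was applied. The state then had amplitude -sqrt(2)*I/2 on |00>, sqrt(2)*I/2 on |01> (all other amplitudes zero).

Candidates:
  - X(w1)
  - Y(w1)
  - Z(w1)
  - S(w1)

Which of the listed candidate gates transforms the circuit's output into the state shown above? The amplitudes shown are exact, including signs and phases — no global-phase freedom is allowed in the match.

The unique candidate consistent with the amplitudes is Y(w1).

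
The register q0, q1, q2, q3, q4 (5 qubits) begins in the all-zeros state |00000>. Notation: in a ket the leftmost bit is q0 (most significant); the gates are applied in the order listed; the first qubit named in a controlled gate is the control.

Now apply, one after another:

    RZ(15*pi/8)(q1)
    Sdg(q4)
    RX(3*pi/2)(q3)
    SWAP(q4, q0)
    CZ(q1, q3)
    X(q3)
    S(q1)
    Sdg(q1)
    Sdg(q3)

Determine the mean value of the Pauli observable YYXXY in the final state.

The expectation value of YYXXY is 0.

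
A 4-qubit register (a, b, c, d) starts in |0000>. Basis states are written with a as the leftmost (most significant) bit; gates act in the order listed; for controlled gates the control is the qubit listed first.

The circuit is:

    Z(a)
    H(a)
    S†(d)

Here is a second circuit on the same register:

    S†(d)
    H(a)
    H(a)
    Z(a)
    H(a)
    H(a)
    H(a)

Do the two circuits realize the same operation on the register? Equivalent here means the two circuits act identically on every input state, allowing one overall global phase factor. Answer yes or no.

Yes: on every input state the two circuits agree up to one overall phase factor.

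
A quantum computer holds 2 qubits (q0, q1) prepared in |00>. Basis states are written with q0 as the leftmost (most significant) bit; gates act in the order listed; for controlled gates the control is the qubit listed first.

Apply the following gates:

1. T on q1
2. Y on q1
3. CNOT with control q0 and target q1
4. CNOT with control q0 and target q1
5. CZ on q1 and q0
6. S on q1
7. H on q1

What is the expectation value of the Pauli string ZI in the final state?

In the final state, ZI has expectation 1. Key observation: the block from step 3 through step 4 cancels to the identity and can be dropped.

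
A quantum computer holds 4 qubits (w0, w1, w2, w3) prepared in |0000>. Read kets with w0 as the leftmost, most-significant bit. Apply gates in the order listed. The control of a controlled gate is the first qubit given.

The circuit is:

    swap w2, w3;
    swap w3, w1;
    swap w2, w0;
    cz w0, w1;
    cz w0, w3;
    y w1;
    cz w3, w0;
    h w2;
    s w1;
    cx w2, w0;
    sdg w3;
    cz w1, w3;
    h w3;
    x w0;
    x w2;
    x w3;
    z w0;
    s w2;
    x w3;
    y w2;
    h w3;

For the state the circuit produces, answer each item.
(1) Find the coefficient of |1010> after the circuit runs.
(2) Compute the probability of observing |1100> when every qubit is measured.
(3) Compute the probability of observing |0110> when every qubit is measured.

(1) The amplitude on |1010> is 0.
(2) The probability of measuring |1100> is 1/2.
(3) A full measurement returns |0110> with probability 1/2.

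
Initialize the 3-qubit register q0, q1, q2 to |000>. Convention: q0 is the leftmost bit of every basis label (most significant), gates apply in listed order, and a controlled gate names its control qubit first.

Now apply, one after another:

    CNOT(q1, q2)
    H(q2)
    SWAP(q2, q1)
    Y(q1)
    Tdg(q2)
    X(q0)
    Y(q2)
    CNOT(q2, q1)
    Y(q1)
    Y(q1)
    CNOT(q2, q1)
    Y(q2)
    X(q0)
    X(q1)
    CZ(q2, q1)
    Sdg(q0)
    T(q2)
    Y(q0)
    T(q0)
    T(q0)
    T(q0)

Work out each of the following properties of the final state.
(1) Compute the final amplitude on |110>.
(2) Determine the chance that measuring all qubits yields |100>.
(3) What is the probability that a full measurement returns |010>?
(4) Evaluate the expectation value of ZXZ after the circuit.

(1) The amplitude on |110> is sqrt(2)*exp(3*I*pi/4)/2.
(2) The probability of measuring |100> is 1/2.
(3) Outcome |010> occurs with probability 0.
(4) In the final state, ZXZ has expectation 1.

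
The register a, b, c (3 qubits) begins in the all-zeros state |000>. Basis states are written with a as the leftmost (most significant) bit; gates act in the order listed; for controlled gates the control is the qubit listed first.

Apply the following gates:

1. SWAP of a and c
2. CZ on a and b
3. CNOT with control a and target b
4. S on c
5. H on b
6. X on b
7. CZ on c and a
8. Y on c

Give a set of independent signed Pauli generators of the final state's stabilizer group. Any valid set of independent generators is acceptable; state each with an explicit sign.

The final state is stabilized by the group generated by +IXI, +ZII, -IIZ; other independent generating sets are equally valid.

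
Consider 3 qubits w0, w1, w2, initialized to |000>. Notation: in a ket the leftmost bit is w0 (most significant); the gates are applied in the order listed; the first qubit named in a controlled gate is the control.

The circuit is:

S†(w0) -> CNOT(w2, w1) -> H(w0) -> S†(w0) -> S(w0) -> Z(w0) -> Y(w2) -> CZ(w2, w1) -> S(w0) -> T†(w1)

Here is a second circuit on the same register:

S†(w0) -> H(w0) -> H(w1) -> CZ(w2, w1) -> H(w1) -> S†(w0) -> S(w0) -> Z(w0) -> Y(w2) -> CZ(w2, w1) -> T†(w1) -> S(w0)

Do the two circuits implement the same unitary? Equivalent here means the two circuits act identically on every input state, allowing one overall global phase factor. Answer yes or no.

Yes, they are equivalent — the unitaries differ by at most a global phase.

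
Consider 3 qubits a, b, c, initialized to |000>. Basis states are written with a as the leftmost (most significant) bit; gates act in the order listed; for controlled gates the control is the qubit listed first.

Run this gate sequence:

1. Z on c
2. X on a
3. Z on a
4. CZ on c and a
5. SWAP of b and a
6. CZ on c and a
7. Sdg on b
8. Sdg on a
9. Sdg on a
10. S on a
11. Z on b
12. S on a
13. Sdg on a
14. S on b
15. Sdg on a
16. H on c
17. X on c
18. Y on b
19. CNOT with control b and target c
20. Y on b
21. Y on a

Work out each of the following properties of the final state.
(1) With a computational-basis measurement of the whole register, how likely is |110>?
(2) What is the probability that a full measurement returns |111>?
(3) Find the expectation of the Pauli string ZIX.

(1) The probability of measuring |110> is 1/2.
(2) The probability of measuring |111> is 1/2.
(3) The expectation value of ZIX is -1.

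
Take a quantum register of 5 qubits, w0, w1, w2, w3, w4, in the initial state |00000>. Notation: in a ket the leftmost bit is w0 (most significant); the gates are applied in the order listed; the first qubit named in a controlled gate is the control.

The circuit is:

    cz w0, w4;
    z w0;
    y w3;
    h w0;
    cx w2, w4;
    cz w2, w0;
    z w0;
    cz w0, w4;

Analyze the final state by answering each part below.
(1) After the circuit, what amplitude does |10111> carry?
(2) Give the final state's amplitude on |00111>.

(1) The final state's coefficient on |10111> equals 0.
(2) |00111> carries amplitude 0 in the final state.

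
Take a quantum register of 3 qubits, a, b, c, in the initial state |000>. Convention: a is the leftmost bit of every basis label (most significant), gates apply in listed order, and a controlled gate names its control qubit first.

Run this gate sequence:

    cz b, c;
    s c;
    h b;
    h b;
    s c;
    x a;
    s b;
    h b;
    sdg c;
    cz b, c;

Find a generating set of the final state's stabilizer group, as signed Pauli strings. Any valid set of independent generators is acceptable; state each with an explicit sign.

The stabilizer group can be generated by +IXI, -ZII, +IIZ, among other valid generating sets.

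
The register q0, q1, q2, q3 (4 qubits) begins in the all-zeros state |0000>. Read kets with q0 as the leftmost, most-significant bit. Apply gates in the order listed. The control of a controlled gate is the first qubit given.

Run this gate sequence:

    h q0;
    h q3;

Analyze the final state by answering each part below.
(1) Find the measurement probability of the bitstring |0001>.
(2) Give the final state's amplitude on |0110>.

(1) Outcome |0001> occurs with probability 1/4.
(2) The final state's coefficient on |0110> equals 0.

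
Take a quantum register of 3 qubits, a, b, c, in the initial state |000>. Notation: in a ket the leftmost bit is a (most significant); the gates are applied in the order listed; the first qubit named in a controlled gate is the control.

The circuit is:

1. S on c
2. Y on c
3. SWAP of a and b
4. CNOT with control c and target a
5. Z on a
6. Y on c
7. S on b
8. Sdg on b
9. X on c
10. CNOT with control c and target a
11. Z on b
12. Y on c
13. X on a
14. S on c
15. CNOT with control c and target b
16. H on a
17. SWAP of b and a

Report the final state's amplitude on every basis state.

The resulting statevector has amplitude sqrt(2)*I/2 on |000>, -sqrt(2)*I/2 on |010>, and 0 on every other basis state. Key observation: steps 7-8 multiply out to the identity, so the circuit reduces to the remaining gates.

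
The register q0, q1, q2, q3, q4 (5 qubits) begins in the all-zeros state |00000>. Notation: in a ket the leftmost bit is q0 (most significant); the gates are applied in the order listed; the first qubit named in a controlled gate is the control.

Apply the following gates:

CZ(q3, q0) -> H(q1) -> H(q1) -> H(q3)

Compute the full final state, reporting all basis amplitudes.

The final amplitudes are sqrt(2)/2 on |00000>, sqrt(2)/2 on |00010>, and 0 on every other basis state. Key observation: gates 2-3 undo each other exactly, leaving only the rest of the circuit to track.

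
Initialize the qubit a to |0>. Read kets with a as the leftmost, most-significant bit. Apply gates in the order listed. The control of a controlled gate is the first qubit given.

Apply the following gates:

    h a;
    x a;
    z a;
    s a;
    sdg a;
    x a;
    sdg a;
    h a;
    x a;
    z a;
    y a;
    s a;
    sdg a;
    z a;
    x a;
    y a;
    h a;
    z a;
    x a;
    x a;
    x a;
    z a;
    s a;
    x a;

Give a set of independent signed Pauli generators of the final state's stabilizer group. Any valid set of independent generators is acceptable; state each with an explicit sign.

One valid set of independent stabilizer generators is +X (any independent generating set of the same group is equally correct).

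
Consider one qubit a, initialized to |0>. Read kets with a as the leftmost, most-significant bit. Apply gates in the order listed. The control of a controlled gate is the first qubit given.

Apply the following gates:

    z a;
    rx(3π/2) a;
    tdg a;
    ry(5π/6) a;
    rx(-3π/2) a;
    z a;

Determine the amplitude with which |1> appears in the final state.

The amplitude on |1> is (-sqrt(6) - sqrt(2) - sqrt(2)*I - (-sqrt(6) - sqrt(2) - sqrt(2)*I + sqrt(6)*I)*exp(I*pi/4) + sqrt(6)*I)*exp(3*I*pi/4)/8.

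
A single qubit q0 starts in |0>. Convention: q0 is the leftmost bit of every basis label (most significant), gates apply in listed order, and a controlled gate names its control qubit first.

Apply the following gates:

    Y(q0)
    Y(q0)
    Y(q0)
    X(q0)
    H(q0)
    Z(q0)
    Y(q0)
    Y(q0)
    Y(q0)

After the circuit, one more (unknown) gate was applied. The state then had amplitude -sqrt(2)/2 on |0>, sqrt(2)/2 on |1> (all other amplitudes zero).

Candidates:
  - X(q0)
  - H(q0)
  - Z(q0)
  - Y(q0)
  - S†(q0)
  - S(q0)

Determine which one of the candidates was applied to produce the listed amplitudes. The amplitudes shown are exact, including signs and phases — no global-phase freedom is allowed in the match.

It was Z(q0) that produced the state shown.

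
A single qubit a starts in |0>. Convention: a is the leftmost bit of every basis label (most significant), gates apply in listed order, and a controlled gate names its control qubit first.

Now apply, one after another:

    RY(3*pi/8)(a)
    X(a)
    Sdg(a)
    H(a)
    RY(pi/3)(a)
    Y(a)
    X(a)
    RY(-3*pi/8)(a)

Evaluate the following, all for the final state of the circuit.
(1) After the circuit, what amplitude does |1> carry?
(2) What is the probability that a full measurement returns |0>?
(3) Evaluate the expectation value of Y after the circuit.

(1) The amplitude on |1> is -(1 - I)*(-2*sqrt(6) + 2*sqrt(2) - I*sqrt(12 - 6*sqrt(2)) + I*sqrt(4 - 2*sqrt(2)) + I*sqrt(2*sqrt(2) + 4) + I*sqrt(6*sqrt(2) + 12))/16.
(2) Outcome |0> occurs with probability -sqrt(6)/16 + sqrt(2)/16 + sqrt(3)/8 + 1/2.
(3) The observable Y averages to -sqrt(sqrt(2) + 2)/2.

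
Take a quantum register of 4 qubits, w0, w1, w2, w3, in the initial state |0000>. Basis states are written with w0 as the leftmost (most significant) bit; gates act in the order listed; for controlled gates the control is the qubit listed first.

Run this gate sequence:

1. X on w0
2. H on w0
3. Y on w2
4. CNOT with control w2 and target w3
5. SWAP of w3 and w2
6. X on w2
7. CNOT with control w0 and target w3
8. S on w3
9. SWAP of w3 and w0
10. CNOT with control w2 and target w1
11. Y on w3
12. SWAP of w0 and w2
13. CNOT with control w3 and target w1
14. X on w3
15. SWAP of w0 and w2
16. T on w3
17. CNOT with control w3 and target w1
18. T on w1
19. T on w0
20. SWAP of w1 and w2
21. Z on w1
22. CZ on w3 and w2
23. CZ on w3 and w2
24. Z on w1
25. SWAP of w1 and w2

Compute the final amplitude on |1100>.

The amplitude on |1100> is sqrt(2)/2. Key observation: steps 20-25 multiply out to the identity, so the circuit reduces to the remaining gates.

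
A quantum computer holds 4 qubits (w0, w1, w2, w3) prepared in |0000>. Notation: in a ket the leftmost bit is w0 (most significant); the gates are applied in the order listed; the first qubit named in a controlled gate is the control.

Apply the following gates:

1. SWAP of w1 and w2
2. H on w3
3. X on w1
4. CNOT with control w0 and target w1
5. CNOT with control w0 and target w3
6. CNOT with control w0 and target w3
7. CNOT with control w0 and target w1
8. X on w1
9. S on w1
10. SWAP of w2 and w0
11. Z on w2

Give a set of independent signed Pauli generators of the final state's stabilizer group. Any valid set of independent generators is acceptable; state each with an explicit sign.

The final state is stabilized by the group generated by +IIIX, +ZIII, +IZII, +IIZI; other independent generating sets are equally valid.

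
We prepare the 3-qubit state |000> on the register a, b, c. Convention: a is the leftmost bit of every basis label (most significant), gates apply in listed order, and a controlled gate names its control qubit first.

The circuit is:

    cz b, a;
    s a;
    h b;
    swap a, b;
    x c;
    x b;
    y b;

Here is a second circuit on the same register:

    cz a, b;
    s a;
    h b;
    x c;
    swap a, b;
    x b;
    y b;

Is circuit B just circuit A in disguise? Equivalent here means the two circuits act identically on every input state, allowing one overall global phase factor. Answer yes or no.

Yes — the two circuits implement the same unitary up to a global phase.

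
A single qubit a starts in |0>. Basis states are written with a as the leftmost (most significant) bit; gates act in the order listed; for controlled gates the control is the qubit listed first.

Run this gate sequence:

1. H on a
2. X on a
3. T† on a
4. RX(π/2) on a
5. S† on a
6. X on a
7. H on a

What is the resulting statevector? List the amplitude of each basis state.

The final amplitudes are -sqrt(2)*exp(I*pi/4)/2 on |0>, -sqrt(2)/2 on |1>.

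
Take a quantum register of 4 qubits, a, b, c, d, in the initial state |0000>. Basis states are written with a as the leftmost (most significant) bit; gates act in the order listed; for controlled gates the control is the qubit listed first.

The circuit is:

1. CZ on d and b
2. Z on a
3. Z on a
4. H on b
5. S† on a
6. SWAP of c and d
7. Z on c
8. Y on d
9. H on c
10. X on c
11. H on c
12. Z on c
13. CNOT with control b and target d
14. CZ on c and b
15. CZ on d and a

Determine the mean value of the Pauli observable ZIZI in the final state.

The expectation value of ZIZI is 1.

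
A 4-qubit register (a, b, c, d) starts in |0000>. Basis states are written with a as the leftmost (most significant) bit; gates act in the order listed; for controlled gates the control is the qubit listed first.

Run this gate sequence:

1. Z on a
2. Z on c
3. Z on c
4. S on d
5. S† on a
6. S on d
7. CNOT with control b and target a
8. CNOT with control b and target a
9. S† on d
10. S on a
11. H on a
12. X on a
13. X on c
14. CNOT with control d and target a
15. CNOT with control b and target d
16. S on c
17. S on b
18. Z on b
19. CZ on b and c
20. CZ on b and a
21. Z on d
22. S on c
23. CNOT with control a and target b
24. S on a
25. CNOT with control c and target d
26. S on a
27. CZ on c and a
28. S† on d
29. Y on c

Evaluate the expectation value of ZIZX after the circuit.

In the final state, ZIZX has expectation 0. Key observation: steps 5-10 multiply out to the identity, so the circuit reduces to the remaining gates.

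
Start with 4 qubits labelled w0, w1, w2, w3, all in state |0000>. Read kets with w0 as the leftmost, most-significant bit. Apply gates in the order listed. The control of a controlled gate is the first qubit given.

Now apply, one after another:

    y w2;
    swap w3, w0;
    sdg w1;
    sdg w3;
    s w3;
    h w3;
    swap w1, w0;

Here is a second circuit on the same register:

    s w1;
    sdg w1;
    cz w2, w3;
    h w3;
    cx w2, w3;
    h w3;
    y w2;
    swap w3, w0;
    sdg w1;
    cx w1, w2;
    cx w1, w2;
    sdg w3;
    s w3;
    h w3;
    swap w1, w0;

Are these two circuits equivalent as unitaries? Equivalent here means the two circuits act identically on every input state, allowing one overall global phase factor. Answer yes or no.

Yes, they are equivalent — the unitaries differ by at most a global phase.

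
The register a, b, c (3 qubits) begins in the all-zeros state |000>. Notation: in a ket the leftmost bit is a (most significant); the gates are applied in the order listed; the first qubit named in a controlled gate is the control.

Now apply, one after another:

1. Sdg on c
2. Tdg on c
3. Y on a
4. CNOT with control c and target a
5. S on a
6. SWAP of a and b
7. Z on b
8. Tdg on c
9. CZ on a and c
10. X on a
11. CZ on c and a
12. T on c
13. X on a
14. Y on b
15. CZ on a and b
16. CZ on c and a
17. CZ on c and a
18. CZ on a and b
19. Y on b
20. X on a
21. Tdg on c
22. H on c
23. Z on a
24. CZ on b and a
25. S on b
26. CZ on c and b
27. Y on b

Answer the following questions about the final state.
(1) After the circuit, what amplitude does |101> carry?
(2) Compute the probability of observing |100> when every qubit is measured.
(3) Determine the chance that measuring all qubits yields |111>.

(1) The amplitude on |101> is -sqrt(2)/2. Key observation: gates 13-20 undo each other exactly, leaving only the rest of the circuit to track.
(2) A full measurement returns |100> with probability 1/2.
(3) The probability of measuring |111> is 0.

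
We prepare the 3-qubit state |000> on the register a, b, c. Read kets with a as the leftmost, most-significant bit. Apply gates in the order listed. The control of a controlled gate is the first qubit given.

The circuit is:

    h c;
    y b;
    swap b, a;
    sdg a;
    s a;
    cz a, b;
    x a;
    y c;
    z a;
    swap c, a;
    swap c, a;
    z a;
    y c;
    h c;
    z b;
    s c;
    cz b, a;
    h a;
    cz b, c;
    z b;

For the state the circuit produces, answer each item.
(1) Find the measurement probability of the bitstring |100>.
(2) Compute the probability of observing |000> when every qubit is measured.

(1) The probability of measuring |100> is 1/2. Key observation: gates 8-13 undo each other exactly, leaving only the rest of the circuit to track.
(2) Outcome |000> occurs with probability 1/2.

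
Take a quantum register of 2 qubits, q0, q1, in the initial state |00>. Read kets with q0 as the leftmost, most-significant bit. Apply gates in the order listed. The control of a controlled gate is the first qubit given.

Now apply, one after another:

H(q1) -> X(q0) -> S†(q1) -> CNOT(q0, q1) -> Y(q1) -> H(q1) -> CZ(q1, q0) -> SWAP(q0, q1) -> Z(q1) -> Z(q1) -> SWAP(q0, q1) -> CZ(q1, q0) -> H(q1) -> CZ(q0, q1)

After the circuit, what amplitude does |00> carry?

The final state's coefficient on |00> equals 0. Key observation: the block from step 6 through step 13 cancels to the identity and can be dropped.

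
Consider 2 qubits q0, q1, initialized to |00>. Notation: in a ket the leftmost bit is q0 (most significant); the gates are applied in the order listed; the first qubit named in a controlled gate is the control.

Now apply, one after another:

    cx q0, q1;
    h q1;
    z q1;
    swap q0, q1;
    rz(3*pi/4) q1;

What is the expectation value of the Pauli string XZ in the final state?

The expectation value of XZ is -1.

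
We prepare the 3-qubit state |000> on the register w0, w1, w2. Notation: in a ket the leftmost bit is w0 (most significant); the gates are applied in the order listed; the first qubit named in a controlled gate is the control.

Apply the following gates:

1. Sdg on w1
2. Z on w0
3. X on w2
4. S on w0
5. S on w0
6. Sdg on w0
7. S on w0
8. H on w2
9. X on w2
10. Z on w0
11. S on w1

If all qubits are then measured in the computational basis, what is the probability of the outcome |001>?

Outcome |001> occurs with probability 1/2.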